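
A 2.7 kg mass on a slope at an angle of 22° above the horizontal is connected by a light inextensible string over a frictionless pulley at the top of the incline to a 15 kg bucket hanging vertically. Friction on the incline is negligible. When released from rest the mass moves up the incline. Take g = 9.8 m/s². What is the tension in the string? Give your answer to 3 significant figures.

For the mass on the incline: the weight component along the slope is m₁g sin 22° = 2.7 × 9.8 × 0.3746 = 9.912 N and the normal force is N = m₁g cos 22° = 24.533 N.
Newton's second law for the mass (up-slope positive): T − 9.912 = 2.7 a. For the hanging bucket (downward positive): 15 × 9.8 − T = 15 a.
Adding the two equations eliminates T: 137.088 = 17.7 a, so a = 7.7451 m/s².
Then from the hanging bucket's equation, T = 15 × (9.8 − 7.7451) = 30.824 N.

30.8 N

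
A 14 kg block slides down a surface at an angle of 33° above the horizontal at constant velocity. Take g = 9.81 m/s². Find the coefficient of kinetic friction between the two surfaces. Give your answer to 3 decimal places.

At constant velocity the net force along the incline is zero: mg sin 33° = μ mg cos 33°.
So μ = tan 33° = 0.5446 / 0.8387 = 0.6493.

0.649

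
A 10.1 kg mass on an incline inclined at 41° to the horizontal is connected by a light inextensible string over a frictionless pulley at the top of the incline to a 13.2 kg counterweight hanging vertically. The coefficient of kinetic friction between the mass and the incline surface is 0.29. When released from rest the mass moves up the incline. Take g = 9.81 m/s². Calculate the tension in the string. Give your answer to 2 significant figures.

For the mass on the incline: the weight component along the slope is m₁g sin 41° = 10.1 × 9.81 × 0.6561 = 65.007 N and the normal force is N = m₁g cos 41° = 74.777 N.
Kinetic friction opposes the mass's motion up the incline: f = μN = 0.29 × 74.777 = 21.685 N acting down the slope.
Newton's second law for the mass (up-slope positive): T − 65.007 − 21.685 = 10.1 a. For the hanging counterweight (downward positive): 13.2 × 9.81 − T = 13.2 a.
Adding the two equations eliminates T: 42.800 = 23.3 a, so a = 1.8369 m/s².
Then from the hanging counterweight's equation, T = 13.2 × (9.81 − 1.8369) = 105.245 N.

110 N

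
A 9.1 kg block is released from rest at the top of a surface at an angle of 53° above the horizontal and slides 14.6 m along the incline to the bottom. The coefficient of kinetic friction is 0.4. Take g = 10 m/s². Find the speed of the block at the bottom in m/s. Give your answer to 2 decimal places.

The weight component along the incline is mg sin 53° = 72.676 N and the normal force is N = mg cos 53° = 54.765 N.
Friction up the slope is f = μN = 0.4 × 54.765 = 21.906 N, so the net downslope force is 72.676 − 21.906 = 50.770 N and a = 50.770 / 9.1 = 5.5791 m/s².
Starting from rest over a distance of 14.6 m, v² = 2aL = 2 × 5.5791 × 14.6 = 162.9097, so v = 12.7636 m/s.

12.76 m/s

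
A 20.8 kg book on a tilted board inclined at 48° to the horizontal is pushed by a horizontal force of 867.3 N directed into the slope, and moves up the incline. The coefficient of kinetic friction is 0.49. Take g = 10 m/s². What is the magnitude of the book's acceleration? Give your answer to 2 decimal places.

The horizontal push has components F cos 48° = 867.3 × 0.6691 = 580.310 N up the incline and F sin 48° = 867.3 × 0.7431 = 644.491 N pressing into the surface.
The normal force is therefore N = mg cos 48° + F sin 48° = 139.173 + 644.491 = 783.664 N, and kinetic friction down the slope is μN = 0.49 × 783.664 = 383.995 N.
Along the incline: F cos 48° − mg sin 48° − μN = ma, so 580.310 − 154.565 − 383.995 = 20.8 a, giving a = 2.0072 m/s².

2.01 m/s²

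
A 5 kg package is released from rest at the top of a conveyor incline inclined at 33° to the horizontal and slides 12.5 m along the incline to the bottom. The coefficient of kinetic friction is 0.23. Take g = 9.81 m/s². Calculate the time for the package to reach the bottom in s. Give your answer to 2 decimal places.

The weight component along the incline is mg sin 33° = 26.715 N and the normal force is N = mg cos 33° = 41.137 N.
Friction up the slope is f = μN = 0.23 × 41.137 = 9.462 N, so the net downslope force is 26.715 − 9.462 = 17.253 N and a = 17.253 / 5 = 3.4506 m/s².
Starting from rest, L = ½at², so t = √(2L/a) = √(2 × 12.5 / 3.4506) = 2.6917 s.

2.69 s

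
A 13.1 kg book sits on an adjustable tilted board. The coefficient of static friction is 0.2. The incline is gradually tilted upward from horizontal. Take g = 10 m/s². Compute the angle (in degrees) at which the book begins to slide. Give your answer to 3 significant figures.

At the threshold of sliding, static friction is at its maximum μ_s N and exactly balances the weight component along the incline: mg sin θ = μ_s mg cos θ.
Hence tan θ = μ_s = 0.2, so θ = arctan(0.2) = 11.3099°.

11.3°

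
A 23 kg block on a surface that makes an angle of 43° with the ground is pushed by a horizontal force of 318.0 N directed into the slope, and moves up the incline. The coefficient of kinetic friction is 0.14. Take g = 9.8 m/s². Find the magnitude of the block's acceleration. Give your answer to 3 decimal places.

The horizontal push has components F cos 43° = 318.0 × 0.7314 = 232.585 N up the incline and F sin 43° = 318.0 × 0.6820 = 216.876 N pressing into the surface.
The normal force is therefore N = mg cos 43° + F sin 43° = 164.858 + 216.876 = 381.734 N, and kinetic friction down the slope is μN = 0.14 × 381.734 = 53.443 N.
Along the incline: F cos 43° − mg sin 43° − μN = ma, so 232.585 − 153.723 − 53.443 = 23 a, giving a = 1.1052 m/s².

1.105 m/s²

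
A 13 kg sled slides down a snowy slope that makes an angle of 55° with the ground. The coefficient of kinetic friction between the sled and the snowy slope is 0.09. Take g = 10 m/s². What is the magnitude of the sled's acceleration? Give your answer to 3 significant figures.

7.68 m/s²

Resolving the weight along the incline: the component pulling the sled down the slope is mg sin 55° = 13 × 10 × 0.8192 = 106.496 N, and the normal force is N = mg cos 55° = 13 × 10 × 0.5736 = 74.568 N.
Kinetic friction acts up the slope with magnitude f = μN = 0.09 × 74.568 = 6.711 N.
Net force along the incline is 106.496 − 6.711 = 99.785 N, so a = 99.785 / 13 = 7.6758 m/s².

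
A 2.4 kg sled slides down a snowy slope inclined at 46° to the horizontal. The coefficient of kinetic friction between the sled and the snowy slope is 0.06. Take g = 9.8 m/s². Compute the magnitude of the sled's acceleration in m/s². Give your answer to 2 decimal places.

6.64 m/s²

Resolving the weight along the incline: the component pulling the sled down the slope is mg sin 46° = 2.4 × 9.8 × 0.7193 = 16.918 N, and the normal force is N = mg cos 46° = 2.4 × 9.8 × 0.6947 = 16.339 N.
Kinetic friction acts up the slope with magnitude f = μN = 0.06 × 16.339 = 0.980 N.
Net force along the incline is 16.918 − 0.980 = 15.938 N, so a = 15.938 / 2.4 = 6.6408 m/s².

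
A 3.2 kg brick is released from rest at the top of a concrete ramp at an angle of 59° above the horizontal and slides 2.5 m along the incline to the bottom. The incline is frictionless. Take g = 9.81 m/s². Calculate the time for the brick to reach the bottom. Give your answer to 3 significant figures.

0.771 s

The weight component along the incline is mg sin 59° = 26.908 N and the normal force is N = mg cos 59° = 16.168 N.
With no friction, a = g sin 59° = 8.4088 m/s².
Starting from rest, L = ½at², so t = √(2L/a) = √(2 × 2.5 / 8.4088) = 0.7711 s.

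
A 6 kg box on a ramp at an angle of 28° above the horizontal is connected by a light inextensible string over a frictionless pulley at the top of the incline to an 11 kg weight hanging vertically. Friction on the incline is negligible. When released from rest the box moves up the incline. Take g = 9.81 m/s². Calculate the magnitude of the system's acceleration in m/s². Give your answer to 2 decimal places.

4.72 m/s²

For the box on the incline: the weight component along the slope is m₁g sin 28° = 6 × 9.81 × 0.4695 = 27.635 N and the normal force is N = m₁g cos 28° = 51.970 N.
Newton's second law for the box (up-slope positive): T − 27.635 = 6 a. For the hanging weight (downward positive): 11 × 9.81 − T = 11 a.
Adding the two equations eliminates T: 80.275 = 17 a, so a = 4.7221 m/s².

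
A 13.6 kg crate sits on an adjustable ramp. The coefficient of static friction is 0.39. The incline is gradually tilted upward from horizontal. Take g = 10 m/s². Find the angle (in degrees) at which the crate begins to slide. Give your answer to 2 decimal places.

At the threshold of sliding, static friction is at its maximum μ_s N and exactly balances the weight component along the incline: mg sin θ = μ_s mg cos θ.
Hence tan θ = μ_s = 0.39, so θ = arctan(0.39) = 21.3058°.

21.31°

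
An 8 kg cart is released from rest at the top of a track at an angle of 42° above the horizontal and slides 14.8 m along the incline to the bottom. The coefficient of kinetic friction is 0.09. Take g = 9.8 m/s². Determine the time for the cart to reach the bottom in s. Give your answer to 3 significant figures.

The weight component along the incline is mg sin 42° = 52.460 N and the normal force is N = mg cos 42° = 58.263 N.
Friction up the slope is f = μN = 0.09 × 58.263 = 5.244 N, so the net downslope force is 52.460 − 5.244 = 47.216 N and a = 47.216 / 8 = 5.9020 m/s².
Starting from rest, L = ½at², so t = √(2L/a) = √(2 × 14.8 / 5.9020) = 2.2395 s.

2.24 s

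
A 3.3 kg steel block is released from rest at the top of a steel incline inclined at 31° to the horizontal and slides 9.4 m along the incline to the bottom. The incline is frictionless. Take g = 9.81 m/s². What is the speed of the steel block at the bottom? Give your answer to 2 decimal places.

9.75 m/s

The weight component along the incline is mg sin 31° = 16.673 N and the normal force is N = mg cos 31° = 27.749 N.
With no friction, a = g sin 31° = 5.0525 m/s².
Starting from rest over a distance of 9.4 m, v² = 2aL = 2 × 5.0525 × 9.4 = 94.9870, so v = 9.7461 m/s.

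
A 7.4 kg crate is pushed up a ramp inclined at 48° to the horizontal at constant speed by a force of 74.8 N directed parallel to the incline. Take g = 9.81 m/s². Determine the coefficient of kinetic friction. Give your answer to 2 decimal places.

At constant speed ΣF = 0 along the incline. The applied 74.8 N acts up the slope; the weight component mg sin 48° = 53.948 N and kinetic friction μN both act down the slope.
So 74.8 = 53.948 + μ × 48.575, giving μ = (74.8 − 53.948) / 48.575 = 0.4293.

0.43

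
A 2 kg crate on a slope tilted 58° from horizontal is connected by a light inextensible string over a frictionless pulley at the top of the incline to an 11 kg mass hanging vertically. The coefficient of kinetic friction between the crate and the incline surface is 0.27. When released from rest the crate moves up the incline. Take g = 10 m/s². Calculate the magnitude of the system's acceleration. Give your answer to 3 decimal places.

For the crate on the incline: the weight component along the slope is m₁g sin 58° = 2 × 10 × 0.8480 = 16.960 N and the normal force is N = m₁g cos 58° = 10.598 N.
Kinetic friction opposes the crate's motion up the incline: f = μN = 0.27 × 10.598 = 2.861 N acting down the slope.
Newton's second law for the crate (up-slope positive): T − 16.960 − 2.861 = 2 a. For the hanging mass (downward positive): 11 × 10 − T = 11 a.
Adding the two equations eliminates T: 90.179 = 13 a, so a = 6.9368 m/s².

6.937 m/s²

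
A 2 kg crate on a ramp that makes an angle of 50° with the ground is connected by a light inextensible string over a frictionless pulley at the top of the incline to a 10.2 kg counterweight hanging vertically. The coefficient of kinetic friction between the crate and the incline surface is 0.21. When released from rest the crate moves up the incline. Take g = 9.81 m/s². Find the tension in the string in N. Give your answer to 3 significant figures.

31.2 N

For the crate on the incline: the weight component along the slope is m₁g sin 50° = 2 × 9.81 × 0.7660 = 15.029 N and the normal force is N = m₁g cos 50° = 12.611 N.
Kinetic friction opposes the crate's motion up the incline: f = μN = 0.21 × 12.611 = 2.648 N acting down the slope.
Newton's second law for the crate (up-slope positive): T − 15.029 − 2.648 = 2 a. For the hanging counterweight (downward positive): 10.2 × 9.81 − T = 10.2 a.
Adding the two equations eliminates T: 82.385 = 12.2 a, so a = 6.7529 m/s².
Then from the hanging counterweight's equation, T = 10.2 × (9.81 − 6.7529) = 31.182 N.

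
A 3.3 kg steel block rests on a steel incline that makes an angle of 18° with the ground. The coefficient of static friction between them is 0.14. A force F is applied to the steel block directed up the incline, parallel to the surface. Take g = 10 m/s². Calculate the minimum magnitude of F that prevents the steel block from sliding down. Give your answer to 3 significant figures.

5.80 N

The normal force is N = mg cos 18° = 31.385 N. With F at its minimum the steel block is on the verge of sliding down, so static friction is at its maximum μ_s N = 0.14 × 31.385 = 4.394 N and acts up the slope.
Equilibrium along the incline: F + μ_s N = mg sin 18°, so F = 10.198 − 4.394 = 5.804 N.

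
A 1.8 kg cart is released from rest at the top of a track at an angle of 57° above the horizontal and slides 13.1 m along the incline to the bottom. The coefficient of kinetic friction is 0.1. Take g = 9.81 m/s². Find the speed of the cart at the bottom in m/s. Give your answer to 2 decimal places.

14.20 m/s

The weight component along the incline is mg sin 57° = 14.809 N and the normal force is N = mg cos 57° = 9.617 N.
Friction up the slope is f = μN = 0.1 × 9.617 = 0.962 N, so the net downslope force is 14.809 − 0.962 = 13.847 N and a = 13.847 / 1.8 = 7.6928 m/s².
Starting from rest over a distance of 13.1 m, v² = 2aL = 2 × 7.6928 × 13.1 = 201.5514, so v = 14.1969 m/s.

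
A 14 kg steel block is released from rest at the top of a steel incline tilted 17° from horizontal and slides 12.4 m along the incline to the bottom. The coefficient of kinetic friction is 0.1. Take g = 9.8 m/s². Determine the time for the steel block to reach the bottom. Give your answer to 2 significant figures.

The weight component along the incline is mg sin 17° = 40.113 N and the normal force is N = mg cos 17° = 131.205 N.
Friction up the slope is f = μN = 0.1 × 131.205 = 13.121 N, so the net downslope force is 40.113 − 13.121 = 26.992 N and a = 26.992 / 14 = 1.9280 m/s².
Starting from rest, L = ½at², so t = √(2L/a) = √(2 × 12.4 / 1.9280) = 3.5865 s.

3.6 s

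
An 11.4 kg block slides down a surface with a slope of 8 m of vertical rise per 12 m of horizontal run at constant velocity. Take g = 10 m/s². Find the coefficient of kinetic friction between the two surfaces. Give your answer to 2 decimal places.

0.67

At constant velocity the net force along the incline is zero: mg sin 33.69° = μ mg cos 33.69°.
So μ = tan 33.69° = 0.5547 / 0.8321 = 0.6666.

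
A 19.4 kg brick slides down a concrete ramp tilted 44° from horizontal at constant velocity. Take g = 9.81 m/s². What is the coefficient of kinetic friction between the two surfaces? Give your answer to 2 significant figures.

At constant velocity the net force along the incline is zero: mg sin 44° = μ mg cos 44°.
So μ = tan 44° = 0.6947 / 0.7193 = 0.9658.

0.97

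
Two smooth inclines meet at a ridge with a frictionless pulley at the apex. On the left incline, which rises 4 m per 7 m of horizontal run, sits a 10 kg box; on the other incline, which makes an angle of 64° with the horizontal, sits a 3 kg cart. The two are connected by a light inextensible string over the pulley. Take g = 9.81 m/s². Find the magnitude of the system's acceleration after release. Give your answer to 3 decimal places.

Resolve each weight along its own incline: the 10 kg mass has component 10 × 9.81 × sin 29.74° = 48.671 N down its slope, and the 3 kg mass has 3 × 9.81 × sin 64° = 26.452 N down its slope.
The 10 kg side's 48.671 N exceeds the other side's 26.452 N, so that mass slides down and the 3 kg mass slides up. Taking that direction as positive, Newton's second law for the whole system gives 48.671 − 26.452 = (10 + 3) a, so a = 22.219 / 13 = 1.7092 m/s².

1.709 m/s²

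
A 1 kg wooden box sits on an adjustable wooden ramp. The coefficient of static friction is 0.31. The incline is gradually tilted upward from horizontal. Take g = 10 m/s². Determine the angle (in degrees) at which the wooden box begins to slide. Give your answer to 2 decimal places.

At the threshold of sliding, static friction is at its maximum μ_s N and exactly balances the weight component along the incline: mg sin θ = μ_s mg cos θ.
Hence tan θ = μ_s = 0.31, so θ = arctan(0.31) = 17.2234°.

17.22°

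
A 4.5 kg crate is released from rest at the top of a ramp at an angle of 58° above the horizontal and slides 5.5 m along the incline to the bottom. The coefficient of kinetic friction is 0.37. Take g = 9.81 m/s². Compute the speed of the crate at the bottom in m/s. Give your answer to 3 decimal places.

8.388 m/s

The weight component along the incline is mg sin 58° = 37.437 N and the normal force is N = mg cos 58° = 23.393 N.
Friction up the slope is f = μN = 0.37 × 23.393 = 8.655 N, so the net downslope force is 37.437 − 8.655 = 28.782 N and a = 28.782 / 4.5 = 6.3960 m/s².
Starting from rest over a distance of 5.5 m, v² = 2aL = 2 × 6.3960 × 5.5 = 70.3560, so v = 8.3878 m/s.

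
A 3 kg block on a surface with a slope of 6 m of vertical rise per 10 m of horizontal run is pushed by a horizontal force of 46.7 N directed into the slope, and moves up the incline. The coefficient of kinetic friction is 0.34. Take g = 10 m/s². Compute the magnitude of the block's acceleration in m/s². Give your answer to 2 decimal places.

The horizontal push has components F cos 30.96° = 46.7 × 0.8575 = 40.045 N up the incline and F sin 30.96° = 46.7 × 0.5145 = 24.027 N pressing into the surface.
The normal force is therefore N = mg cos 30.96° + F sin 30.96° = 25.725 + 24.027 = 49.752 N, and kinetic friction down the slope is μN = 0.34 × 49.752 = 16.916 N.
Along the incline: F cos 30.96° − mg sin 30.96° − μN = ma, so 40.045 − 15.435 − 16.916 = 3 a, giving a = 2.5647 m/s².

2.56 m/s²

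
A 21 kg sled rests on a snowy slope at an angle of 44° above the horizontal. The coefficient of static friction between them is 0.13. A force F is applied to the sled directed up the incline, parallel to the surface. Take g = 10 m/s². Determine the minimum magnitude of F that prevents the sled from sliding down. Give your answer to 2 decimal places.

The normal force is N = mg cos 44° = 151.061 N. With F at its minimum the sled is on the verge of sliding down, so static friction is at its maximum μ_s N = 0.13 × 151.061 = 19.638 N and acts up the slope.
Equilibrium along the incline: F + μ_s N = mg sin 44°, so F = 145.878 − 19.638 = 126.240 N.

126.24 N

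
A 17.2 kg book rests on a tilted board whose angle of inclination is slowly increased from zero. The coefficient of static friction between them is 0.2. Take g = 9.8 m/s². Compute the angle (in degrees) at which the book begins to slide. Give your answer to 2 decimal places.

11.31°

At the threshold of sliding, static friction is at its maximum μ_s N and exactly balances the weight component along the incline: mg sin θ = μ_s mg cos θ.
Hence tan θ = μ_s = 0.2, so θ = arctan(0.2) = 11.3099°.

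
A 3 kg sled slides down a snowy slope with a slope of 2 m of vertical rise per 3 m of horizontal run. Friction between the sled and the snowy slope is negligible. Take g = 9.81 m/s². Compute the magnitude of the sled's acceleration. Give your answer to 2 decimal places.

Resolving the weight along the incline: the component pulling the sled down the slope is mg sin 33.69° = 3 × 9.81 × 0.5547 = 16.325 N, and the normal force is N = mg cos 33.69° = 3 × 9.81 × 0.8321 = 24.489 N.
With no friction the net force along the incline is 16.325 N, so a = g sin 33.69° = 16.325 / 3 = 5.4417 m/s².

5.44 m/s²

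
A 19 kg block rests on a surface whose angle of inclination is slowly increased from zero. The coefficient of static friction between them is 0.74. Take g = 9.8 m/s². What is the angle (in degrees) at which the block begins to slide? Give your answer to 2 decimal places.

At the threshold of sliding, static friction is at its maximum μ_s N and exactly balances the weight component along the incline: mg sin θ = μ_s mg cos θ.
Hence tan θ = μ_s = 0.74, so θ = arctan(0.74) = 36.5014°.

36.50°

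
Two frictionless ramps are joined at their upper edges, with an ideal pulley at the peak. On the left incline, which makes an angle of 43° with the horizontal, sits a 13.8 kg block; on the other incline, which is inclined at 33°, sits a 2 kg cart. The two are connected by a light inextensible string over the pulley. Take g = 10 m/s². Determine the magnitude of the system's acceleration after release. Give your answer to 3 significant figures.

5.27 m/s²

Resolve each weight along its own incline: the 13.8 kg mass has component 13.8 × 10 × sin 43° = 94.116 N down its slope, and the 2 kg mass has 2 × 10 × sin 33° = 10.893 N down its slope.
The 13.8 kg side's 94.116 N exceeds the other side's 10.893 N, so that mass slides down and the 2 kg mass slides up. Taking that direction as positive, Newton's second law for the whole system gives 94.116 − 10.893 = (13.8 + 2) a, so a = 83.223 / 15.8 = 5.2673 m/s².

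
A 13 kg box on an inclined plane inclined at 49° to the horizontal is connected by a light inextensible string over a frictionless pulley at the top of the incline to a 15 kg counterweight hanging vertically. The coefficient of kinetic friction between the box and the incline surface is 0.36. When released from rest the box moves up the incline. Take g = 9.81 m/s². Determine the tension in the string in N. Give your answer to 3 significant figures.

136 N

For the box on the incline: the weight component along the slope is m₁g sin 49° = 13 × 9.81 × 0.7547 = 96.247 N and the normal force is N = m₁g cos 49° = 83.667 N.
Kinetic friction opposes the box's motion up the incline: f = μN = 0.36 × 83.667 = 30.120 N acting down the slope.
Newton's second law for the box (up-slope positive): T − 96.247 − 30.120 = 13 a. For the hanging counterweight (downward positive): 15 × 9.81 − T = 15 a.
Adding the two equations eliminates T: 20.783 = 28 a, so a = 0.7423 m/s².
Then from the hanging counterweight's equation, T = 15 × (9.81 − 0.7423) = 136.016 N.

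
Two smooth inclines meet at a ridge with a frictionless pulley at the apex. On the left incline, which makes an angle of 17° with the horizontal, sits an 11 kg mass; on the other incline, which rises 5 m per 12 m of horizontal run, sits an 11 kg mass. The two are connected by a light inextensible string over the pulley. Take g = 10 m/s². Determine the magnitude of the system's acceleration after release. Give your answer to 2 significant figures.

0.46 m/s²

Resolve each weight along its own incline: the 11 kg mass has component 11 × 10 × sin 17° = 32.161 N down its slope, and the 11 kg mass has 11 × 10 × sin 22.62° = 42.308 N down its slope.
The 11 kg side's 42.308 N exceeds the other side's 32.161 N, so that mass slides down and the 11 kg mass slides up. Taking that direction as positive, Newton's second law for the whole system gives 42.308 − 32.161 = (11 + 11) a, so a = 10.147 / 22 = 0.4612 m/s².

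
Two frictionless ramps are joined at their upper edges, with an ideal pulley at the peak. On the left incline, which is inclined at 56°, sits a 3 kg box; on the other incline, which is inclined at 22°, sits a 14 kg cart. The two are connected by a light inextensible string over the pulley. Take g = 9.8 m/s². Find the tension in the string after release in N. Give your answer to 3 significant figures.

29.1 N

Resolve each weight along its own incline: the 3 kg mass has component 3 × 9.8 × sin 56° = 24.374 N down its slope, and the 14 kg mass has 14 × 9.8 × sin 22° = 51.396 N down its slope.
The 14 kg side's 51.396 N exceeds the other side's 24.374 N, so that mass slides down and the 3 kg mass slides up. Taking that direction as positive, Newton's second law for the whole system gives 51.396 − 24.374 = (3 + 14) a, so a = 27.022 / 17 = 1.5895 m/s².
For the 3 kg mass (up-slope positive): T − 24.374 = 3 × 1.5895, so T = 29.142 N.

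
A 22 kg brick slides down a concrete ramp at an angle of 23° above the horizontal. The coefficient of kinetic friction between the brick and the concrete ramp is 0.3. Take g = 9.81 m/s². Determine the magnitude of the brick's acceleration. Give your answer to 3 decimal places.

Resolving the weight along the incline: the component pulling the brick down the slope is mg sin 23° = 22 × 9.81 × 0.3907 = 84.321 N, and the normal force is N = mg cos 23° = 22 × 9.81 × 0.9205 = 198.662 N.
Kinetic friction acts up the slope with magnitude f = μN = 0.3 × 198.662 = 59.599 N.
Net force along the incline is 84.321 − 59.599 = 24.722 N, so a = 24.722 / 22 = 1.1237 m/s².

1.124 m/s²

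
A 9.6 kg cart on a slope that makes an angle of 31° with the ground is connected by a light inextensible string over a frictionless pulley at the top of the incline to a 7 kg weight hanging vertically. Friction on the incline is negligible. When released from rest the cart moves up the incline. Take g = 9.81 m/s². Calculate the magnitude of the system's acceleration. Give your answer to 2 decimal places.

For the cart on the incline: the weight component along the slope is m₁g sin 31° = 9.6 × 9.81 × 0.5150 = 48.501 N and the normal force is N = m₁g cos 31° = 80.725 N.
Newton's second law for the cart (up-slope positive): T − 48.501 = 9.6 a. For the hanging weight (downward positive): 7 × 9.81 − T = 7 a.
Adding the two equations eliminates T: 20.169 = 16.6 a, so a = 1.2150 m/s².

1.21 m/s²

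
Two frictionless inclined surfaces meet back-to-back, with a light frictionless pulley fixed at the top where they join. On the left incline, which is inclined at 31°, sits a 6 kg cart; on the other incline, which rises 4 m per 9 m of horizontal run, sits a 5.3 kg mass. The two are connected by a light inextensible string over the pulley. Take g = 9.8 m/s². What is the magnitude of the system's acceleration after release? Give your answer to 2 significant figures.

0.81 m/s²

Resolve each weight along its own incline: the 6 kg mass has component 6 × 9.8 × sin 31° = 30.284 N down its slope, and the 5.3 kg mass has 5.3 × 9.8 × sin 23.96° = 21.095 N down its slope.
The 6 kg side's 30.284 N exceeds the other side's 21.095 N, so that mass slides down and the 5.3 kg mass slides up. Taking that direction as positive, Newton's second law for the whole system gives 30.284 − 21.095 = (6 + 5.3) a, so a = 9.189 / 11.3 = 0.8132 m/s².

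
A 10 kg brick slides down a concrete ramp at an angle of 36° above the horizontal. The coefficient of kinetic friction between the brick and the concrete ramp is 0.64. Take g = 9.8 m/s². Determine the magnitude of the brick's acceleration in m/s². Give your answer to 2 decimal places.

0.69 m/s²

Resolving the weight along the incline: the component pulling the brick down the slope is mg sin 36° = 10 × 9.8 × 0.5878 = 57.604 N, and the normal force is N = mg cos 36° = 10 × 9.8 × 0.8090 = 79.282 N.
Kinetic friction acts up the slope with magnitude f = μN = 0.64 × 79.282 = 50.740 N.
Net force along the incline is 57.604 − 50.740 = 6.864 N, so a = 6.864 / 10 = 0.6864 m/s².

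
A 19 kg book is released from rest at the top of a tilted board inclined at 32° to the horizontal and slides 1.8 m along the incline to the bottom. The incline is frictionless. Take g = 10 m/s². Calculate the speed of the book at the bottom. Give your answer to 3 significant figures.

The weight component along the incline is mg sin 32° = 100.685 N and the normal force is N = mg cos 32° = 161.129 N.
With no friction, a = g sin 32° = 5.2992 m/s².
Starting from rest over a distance of 1.8 m, v² = 2aL = 2 × 5.2992 × 1.8 = 19.0771, so v = 4.3677 m/s.

4.37 m/s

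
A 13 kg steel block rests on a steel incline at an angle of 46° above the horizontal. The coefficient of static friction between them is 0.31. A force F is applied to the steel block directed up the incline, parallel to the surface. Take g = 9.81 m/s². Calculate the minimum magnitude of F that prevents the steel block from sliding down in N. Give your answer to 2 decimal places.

64.27 N

The normal force is N = mg cos 46° = 88.590 N. With F at its minimum the steel block is on the verge of sliding down, so static friction is at its maximum μ_s N = 0.31 × 88.590 = 27.463 N and acts up the slope.
Equilibrium along the incline: F + μ_s N = mg sin 46°, so F = 91.737 − 27.463 = 64.274 N.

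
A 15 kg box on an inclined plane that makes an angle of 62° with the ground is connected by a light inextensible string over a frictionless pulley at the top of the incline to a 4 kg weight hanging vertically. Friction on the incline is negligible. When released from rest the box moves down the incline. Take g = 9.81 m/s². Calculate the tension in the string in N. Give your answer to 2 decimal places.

58.33 N

For the box on the incline: the weight component along the slope is m₁g sin 62° = 15 × 9.81 × 0.8829 = 129.919 N and the normal force is N = m₁g cos 62° = 69.083 N.
Newton's second law for the box (down-slope positive): 129.919 − T = 15 a. For the hanging weight (upward positive): T − 4 × 9.81 = 4 a.
Adding the two equations eliminates T: 90.679 = 19 a, so a = 4.7726 m/s².
Then from the hanging weight's equation, T = 4 × (9.81 + 4.7726) = 58.330 N.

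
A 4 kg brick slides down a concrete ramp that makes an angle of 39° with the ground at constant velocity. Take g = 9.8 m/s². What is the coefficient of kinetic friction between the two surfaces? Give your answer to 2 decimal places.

0.81

At constant velocity the net force along the incline is zero: mg sin 39° = μ mg cos 39°.
So μ = tan 39° = 0.6293 / 0.7771 = 0.8098.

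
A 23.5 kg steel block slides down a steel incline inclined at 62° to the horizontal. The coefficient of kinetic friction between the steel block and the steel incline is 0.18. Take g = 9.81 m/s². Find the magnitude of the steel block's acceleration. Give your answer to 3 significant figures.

Resolving the weight along the incline: the component pulling the steel block down the slope is mg sin 62° = 23.5 × 9.81 × 0.8829 = 203.539 N, and the normal force is N = mg cos 62° = 23.5 × 9.81 × 0.4695 = 108.236 N.
Kinetic friction acts up the slope with magnitude f = μN = 0.18 × 108.236 = 19.482 N.
Net force along the incline is 203.539 − 19.482 = 184.057 N, so a = 184.057 / 23.5 = 7.8322 m/s².

7.83 m/s²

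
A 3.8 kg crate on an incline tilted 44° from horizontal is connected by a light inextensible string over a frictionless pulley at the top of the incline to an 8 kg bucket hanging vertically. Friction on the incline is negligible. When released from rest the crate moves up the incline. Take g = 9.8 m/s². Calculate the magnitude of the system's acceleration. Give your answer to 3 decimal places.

For the crate on the incline: the weight component along the slope is m₁g sin 44° = 3.8 × 9.8 × 0.6947 = 25.871 N and the normal force is N = m₁g cos 44° = 26.788 N.
Newton's second law for the crate (up-slope positive): T − 25.871 = 3.8 a. For the hanging bucket (downward positive): 8 × 9.8 − T = 8 a.
Adding the two equations eliminates T: 52.529 = 11.8 a, so a = 4.4516 m/s².

4.452 m/s²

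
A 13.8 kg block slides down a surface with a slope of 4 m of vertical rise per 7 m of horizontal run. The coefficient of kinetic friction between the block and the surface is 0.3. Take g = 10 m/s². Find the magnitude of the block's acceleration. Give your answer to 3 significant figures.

2.36 m/s²

Resolving the weight along the incline: the component pulling the block down the slope is mg sin 29.74° = 13.8 × 10 × 0.4961 = 68.462 N, and the normal force is N = mg cos 29.74° = 13.8 × 10 × 0.8682 = 119.812 N.
Kinetic friction acts up the slope with magnitude f = μN = 0.3 × 119.812 = 35.944 N.
Net force along the incline is 68.462 − 35.944 = 32.518 N, so a = 32.518 / 13.8 = 2.3564 m/s².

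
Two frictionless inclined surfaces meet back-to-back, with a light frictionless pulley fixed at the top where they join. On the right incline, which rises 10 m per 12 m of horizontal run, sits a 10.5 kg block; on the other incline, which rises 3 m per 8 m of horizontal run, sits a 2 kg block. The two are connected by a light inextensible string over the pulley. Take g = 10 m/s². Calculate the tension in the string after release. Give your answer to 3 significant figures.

16.7 N

Resolve each weight along its own incline: the 10.5 kg mass has component 10.5 × 10 × sin 39.81° = 67.219 N down its slope, and the 2 kg mass has 2 × 10 × sin 20.56° = 7.022 N down its slope.
The 10.5 kg side's 67.219 N exceeds the other side's 7.022 N, so that mass slides down and the 2 kg mass slides up. Taking that direction as positive, Newton's second law for the whole system gives 67.219 − 7.022 = (10.5 + 2) a, so a = 60.197 / 12.5 = 4.8158 m/s².
For the 2 kg mass (up-slope positive): T − 7.022 = 2 × 4.8158, so T = 16.654 N.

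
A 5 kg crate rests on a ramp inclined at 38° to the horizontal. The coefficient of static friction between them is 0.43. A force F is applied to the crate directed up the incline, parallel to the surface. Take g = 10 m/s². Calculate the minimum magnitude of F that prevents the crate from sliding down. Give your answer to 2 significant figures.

14 N

The normal force is N = mg cos 38° = 39.401 N. With F at its minimum the crate is on the verge of sliding down, so static friction is at its maximum μ_s N = 0.43 × 39.401 = 16.942 N and acts up the slope.
Equilibrium along the incline: F + μ_s N = mg sin 38°, so F = 30.783 − 16.942 = 13.841 N.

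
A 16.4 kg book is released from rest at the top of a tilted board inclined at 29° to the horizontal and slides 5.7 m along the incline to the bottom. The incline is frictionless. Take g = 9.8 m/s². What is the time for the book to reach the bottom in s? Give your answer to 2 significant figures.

The weight component along the incline is mg sin 29° = 77.919 N and the normal force is N = mg cos 29° = 140.569 N.
With no friction, a = g sin 29° = 4.7511 m/s².
Starting from rest, L = ½at², so t = √(2L/a) = √(2 × 5.7 / 4.7511) = 1.5490 s.

1.5 s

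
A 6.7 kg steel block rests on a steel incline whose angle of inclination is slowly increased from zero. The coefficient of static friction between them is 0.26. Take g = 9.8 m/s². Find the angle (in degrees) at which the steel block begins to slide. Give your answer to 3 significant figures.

At the threshold of sliding, static friction is at its maximum μ_s N and exactly balances the weight component along the incline: mg sin θ = μ_s mg cos θ.
Hence tan θ = μ_s = 0.26, so θ = arctan(0.26) = 14.5742°.

14.6°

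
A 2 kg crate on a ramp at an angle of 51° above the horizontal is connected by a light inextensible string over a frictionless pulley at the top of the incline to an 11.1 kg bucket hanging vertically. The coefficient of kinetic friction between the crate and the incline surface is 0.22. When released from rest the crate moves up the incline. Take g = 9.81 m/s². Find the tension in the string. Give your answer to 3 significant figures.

For the crate on the incline: the weight component along the slope is m₁g sin 51° = 2 × 9.81 × 0.7771 = 15.247 N and the normal force is N = m₁g cos 51° = 12.347 N.
Kinetic friction opposes the crate's motion up the incline: f = μN = 0.22 × 12.347 = 2.716 N acting down the slope.
Newton's second law for the crate (up-slope positive): T − 15.247 − 2.716 = 2 a. For the hanging bucket (downward positive): 11.1 × 9.81 − T = 11.1 a.
Adding the two equations eliminates T: 90.928 = 13.1 a, so a = 6.9411 m/s².
Then from the hanging bucket's equation, T = 11.1 × (9.81 − 6.9411) = 31.845 N.

31.8 N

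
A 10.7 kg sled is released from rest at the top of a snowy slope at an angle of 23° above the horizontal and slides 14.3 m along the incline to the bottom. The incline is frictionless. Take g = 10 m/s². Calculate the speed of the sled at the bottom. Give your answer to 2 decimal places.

10.57 m/s

The weight component along the incline is mg sin 23° = 41.808 N and the normal force is N = mg cos 23° = 98.494 N.
With no friction, a = g sin 23° = 3.9073 m/s².
Starting from rest over a distance of 14.3 m, v² = 2aL = 2 × 3.9073 × 14.3 = 111.7488, so v = 10.5711 m/s.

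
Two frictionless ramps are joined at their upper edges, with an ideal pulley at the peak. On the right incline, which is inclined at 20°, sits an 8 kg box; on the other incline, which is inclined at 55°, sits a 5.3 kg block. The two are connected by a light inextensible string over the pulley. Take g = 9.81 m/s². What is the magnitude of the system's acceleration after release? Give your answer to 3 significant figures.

1.18 m/s²

Resolve each weight along its own incline: the 8 kg mass has component 8 × 9.81 × sin 20° = 26.842 N down its slope, and the 5.3 kg mass has 5.3 × 9.81 × sin 55° = 42.590 N down its slope.
The 5.3 kg side's 42.590 N exceeds the other side's 26.842 N, so that mass slides down and the 8 kg mass slides up. Taking that direction as positive, Newton's second law for the whole system gives 42.590 − 26.842 = (8 + 5.3) a, so a = 15.748 / 13.3 = 1.1841 m/s².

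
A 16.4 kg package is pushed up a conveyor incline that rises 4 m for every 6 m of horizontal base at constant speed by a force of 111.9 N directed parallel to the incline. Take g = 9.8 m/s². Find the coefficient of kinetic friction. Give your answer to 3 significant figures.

0.170

At constant speed ΣF = 0 along the incline. The applied 111.9 N acts up the slope; the weight component mg sin 33.69° = 89.151 N and kinetic friction μN both act down the slope.
So 111.9 = 89.151 + μ × 133.727, giving μ = (111.9 − 89.151) / 133.727 = 0.1701.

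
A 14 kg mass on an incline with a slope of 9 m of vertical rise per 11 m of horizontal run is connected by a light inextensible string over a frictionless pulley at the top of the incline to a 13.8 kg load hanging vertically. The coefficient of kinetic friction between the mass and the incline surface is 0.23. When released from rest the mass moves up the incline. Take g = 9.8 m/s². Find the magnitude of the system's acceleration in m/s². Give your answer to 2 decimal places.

0.86 m/s²

For the mass on the incline: the weight component along the slope is m₁g sin 39.29° = 14 × 9.8 × 0.6332 = 86.875 N and the normal force is N = m₁g cos 39.29° = 106.187 N.
Kinetic friction opposes the mass's motion up the incline: f = μN = 0.23 × 106.187 = 24.423 N acting down the slope.
Newton's second law for the mass (up-slope positive): T − 86.875 − 24.423 = 14 a. For the hanging load (downward positive): 13.8 × 9.8 − T = 13.8 a.
Adding the two equations eliminates T: 23.942 = 27.8 a, so a = 0.8612 m/s².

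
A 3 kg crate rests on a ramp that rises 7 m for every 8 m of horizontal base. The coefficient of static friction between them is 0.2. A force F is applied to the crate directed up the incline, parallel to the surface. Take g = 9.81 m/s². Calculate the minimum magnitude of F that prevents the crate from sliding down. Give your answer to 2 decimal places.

The normal force is N = mg cos 41.19° = 22.148 N. With F at its minimum the crate is on the verge of sliding down, so static friction is at its maximum μ_s N = 0.2 × 22.148 = 4.430 N and acts up the slope.
Equilibrium along the incline: F + μ_s N = mg sin 41.19°, so F = 19.380 − 4.430 = 14.950 N.

14.95 N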